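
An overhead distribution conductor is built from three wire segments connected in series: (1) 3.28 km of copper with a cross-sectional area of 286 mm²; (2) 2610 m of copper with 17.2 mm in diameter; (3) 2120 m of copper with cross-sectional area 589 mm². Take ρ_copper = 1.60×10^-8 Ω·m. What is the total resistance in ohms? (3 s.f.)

0.421 Ω

Seg 1: A = 286 mm² = 2.860e-04 m²
R_1 = (1.60×10^-8)(3280)/(2.860e-04) = 0.1835 Ω
Seg 2: A = π(d/2)² = π(8.6000e-03 m)² = 2.324e-04 m²
R_2 = (1.60×10^-8)(2610)/(2.324e-04) = 0.1797 Ω
Seg 3: A = 589 mm² = 5.890e-04 m²
R_3 = (1.60×10^-8)(2120)/(5.890e-04) = 0.05759 Ω
R_total = R_1 + R_2 + R_3 = 0.421 Ω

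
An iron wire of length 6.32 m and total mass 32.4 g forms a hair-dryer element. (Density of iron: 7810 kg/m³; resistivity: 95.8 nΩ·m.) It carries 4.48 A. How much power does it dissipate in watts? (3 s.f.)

ρ = 95.8 nΩ·m = 9.58×10^-8 Ω·m
A = m/(density·L) = 0.0324/(7810×6.32) = 6.5641e-07 m²
R = ρL/A = (9.58×10^-8)(6.32)/(6.5641e-07) = 0.9224 Ω
P = I²R = (4.48)² × 0.9224 = 18.5 W

18.5 W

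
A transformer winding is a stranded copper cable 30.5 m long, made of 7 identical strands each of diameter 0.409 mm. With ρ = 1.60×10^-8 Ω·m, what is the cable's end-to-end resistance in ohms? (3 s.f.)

A_strand = π(2.0450e-04 m)² = 1.314e-07 m²
R_strand = ρL/A = (1.60×10^-8)(30.5)/(1.314e-07) = 3.714 Ω
R_total = R_strand/N = 3.714/7 = 0.531 Ω

0.531 Ω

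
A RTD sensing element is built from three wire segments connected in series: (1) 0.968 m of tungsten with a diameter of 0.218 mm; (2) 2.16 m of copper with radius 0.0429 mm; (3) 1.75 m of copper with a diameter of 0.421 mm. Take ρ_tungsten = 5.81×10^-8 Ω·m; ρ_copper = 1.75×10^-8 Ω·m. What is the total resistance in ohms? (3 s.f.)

8.26 Ω

Seg 1: A = π(d/2)² = π(1.0900e-04 m)² = 3.733e-08 m²
R_1 = (5.81×10^-8)(0.968)/(3.733e-08) = 1.507 Ω
Seg 2: A = πr² = π(4.2900e-05 m)² = 5.782e-09 m²
R_2 = (1.75×10^-8)(2.16)/(5.782e-09) = 6.538 Ω
Seg 3: A = π(d/2)² = π(2.1050e-04 m)² = 1.392e-07 m²
R_3 = (1.75×10^-8)(1.75)/(1.392e-07) = 0.22 Ω
R_total = R_1 + R_2 + R_3 = 8.26 Ω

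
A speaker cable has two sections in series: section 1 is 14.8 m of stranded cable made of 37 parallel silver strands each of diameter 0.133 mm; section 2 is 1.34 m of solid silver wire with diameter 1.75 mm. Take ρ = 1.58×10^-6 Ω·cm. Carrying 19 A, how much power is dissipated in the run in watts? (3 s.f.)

167 W

ρ = 1.58×10^-6 Ω·cm = 1.58×10^-8 Ω·m
Section 1: A_strand = π(6.6500e-05)² = 1.389e-08 m²; R₁ = ρL/(N·A_s) = (1.58×10^-8)(14.8)/(37×1.389e-08) = 0.4549 Ω
Section 2: A = π(d/2)² = π(8.7500e-04 m)² = 2.405e-06 m²
R₂ = (1.58×10^-8)(1.34)/(2.405e-06) = 0.008802 Ω
R = R₁ + R₂ = 0.4637 Ω
P = I²R = (19)² × 0.4637 = 167 W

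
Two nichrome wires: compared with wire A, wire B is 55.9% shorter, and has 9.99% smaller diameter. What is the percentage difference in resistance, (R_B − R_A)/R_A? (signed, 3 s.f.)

R ∝ L/d², so R_B/R_A = (1 − 55.9/100) × (1 − 9.99/100)⁻²
= 0.441 × 1.234 = 0.5443
(R_B − R_A)/R_A = 0.5443 − 1 = -45.6%

-45.6%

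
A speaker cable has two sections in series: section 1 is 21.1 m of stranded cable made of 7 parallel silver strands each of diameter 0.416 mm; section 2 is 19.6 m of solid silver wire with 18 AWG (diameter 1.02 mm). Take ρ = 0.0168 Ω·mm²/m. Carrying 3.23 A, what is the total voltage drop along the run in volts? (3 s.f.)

ρ = 0.0168 Ω·mm²/m = 1.68×10^-8 Ω·m
Section 1: A_strand = π(2.0800e-04)² = 1.359e-07 m²; R₁ = ρL/(N·A_s) = (1.68×10^-8)(21.1)/(7×1.359e-07) = 0.3726 Ω
Section 2: A = π(1.02/2 mm)² = π(5.1000e-04 m)² = 8.171e-07 m²
R₂ = (1.68×10^-8)(19.6)/(8.171e-07) = 0.403 Ω
R = R₁ + R₂ = 0.7756 Ω
V = IR = 3.23 × 0.7756 = 2.51 V

2.51 V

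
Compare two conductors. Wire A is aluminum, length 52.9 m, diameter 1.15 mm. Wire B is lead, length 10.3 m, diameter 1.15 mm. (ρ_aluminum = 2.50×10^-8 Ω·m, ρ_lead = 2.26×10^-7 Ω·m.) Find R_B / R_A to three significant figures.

R ∝ ρL/d², so R_B/R_A = (ρ_B/ρ_A) × (L_B/L_A)
= (2.26×10^-7/2.50×10^-8) × (10.3/52.9) = 1.76

1.76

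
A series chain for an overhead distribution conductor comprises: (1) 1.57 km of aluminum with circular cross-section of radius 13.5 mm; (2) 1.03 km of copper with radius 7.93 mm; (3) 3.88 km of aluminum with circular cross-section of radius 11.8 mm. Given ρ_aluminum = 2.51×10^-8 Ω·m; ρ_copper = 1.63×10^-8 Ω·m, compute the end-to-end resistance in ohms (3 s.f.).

Seg 1: A = πr² = π(1.3500e-02 m)² = 5.726e-04 m²
R_1 = (2.51×10^-8)(1570)/(5.726e-04) = 0.06883 Ω
Seg 2: A = πr² = π(7.9300e-03 m)² = 1.976e-04 m²
R_2 = (1.63×10^-8)(1030)/(1.976e-04) = 0.08498 Ω
Seg 3: A = πr² = π(1.1800e-02 m)² = 4.374e-04 m²
R_3 = (2.51×10^-8)(3880)/(4.374e-04) = 0.2226 Ω
R_total = R_1 + R_2 + R_3 = 0.376 Ω

0.376 Ω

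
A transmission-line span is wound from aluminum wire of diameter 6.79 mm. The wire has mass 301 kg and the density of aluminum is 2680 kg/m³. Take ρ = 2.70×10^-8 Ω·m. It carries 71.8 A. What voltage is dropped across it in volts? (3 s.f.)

166 V

A = π(d/2)² = π(3.3950e-03 m)² = 3.6210e-05 m²
L = m/(density·A) = 301/(2680×3.6210e-05) = 3102 m
R = ρL/A = (2.70×10^-8)(3102)/(3.6210e-05) = 2.313 Ω
V = IR = 71.8 × 2.313 = 166 V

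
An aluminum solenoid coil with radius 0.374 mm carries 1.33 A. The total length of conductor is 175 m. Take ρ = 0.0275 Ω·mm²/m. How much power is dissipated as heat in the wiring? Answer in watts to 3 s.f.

ρ = 0.0275 Ω·mm²/m = 2.75×10^-8 Ω·m
A = πr² = π(3.7400e-04 m)² = 4.394e-07 m²
R = ρL/A = (2.75×10^-8)(175)/(4.394e-07) = 10.95 Ω
P = I²R = (1.33)² × 10.95 = 19.4 W

19.4 W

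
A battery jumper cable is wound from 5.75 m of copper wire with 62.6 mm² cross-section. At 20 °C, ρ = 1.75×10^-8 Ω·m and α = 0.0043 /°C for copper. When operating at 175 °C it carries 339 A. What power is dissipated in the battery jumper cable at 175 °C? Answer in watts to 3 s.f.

308 W

A = 62.6 mm² = 6.260e-05 m²
R₍20₎ = ρL/A = (1.75×10^-8)(5.75)/(6.260e-05) = 0.001607 Ω
R₍175₎ = R₍20₎(1 + αΔT) = 0.001607 × (1 + 0.0043×155) = 0.002679 Ω
P = I²R = (339)² × 0.002679 = 308 W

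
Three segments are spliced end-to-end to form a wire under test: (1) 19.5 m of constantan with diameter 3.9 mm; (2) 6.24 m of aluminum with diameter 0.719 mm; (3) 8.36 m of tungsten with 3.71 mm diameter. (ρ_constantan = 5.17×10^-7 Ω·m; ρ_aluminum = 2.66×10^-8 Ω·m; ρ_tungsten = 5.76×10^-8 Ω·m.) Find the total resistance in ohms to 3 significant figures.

1.30 Ω

Seg 1: A = π(d/2)² = π(1.9500e-03 m)² = 1.195e-05 m²
R_1 = (5.17×10^-7)(19.5)/(1.195e-05) = 0.8439 Ω
Seg 2: A = π(d/2)² = π(3.5950e-04 m)² = 4.060e-07 m²
R_2 = (2.66×10^-8)(6.24)/(4.060e-07) = 0.4088 Ω
Seg 3: A = π(d/2)² = π(1.8550e-03 m)² = 1.081e-05 m²
R_3 = (5.76×10^-8)(8.36)/(1.081e-05) = 0.04454 Ω
R_total = R_1 + R_2 + R_3 = 1.30 Ω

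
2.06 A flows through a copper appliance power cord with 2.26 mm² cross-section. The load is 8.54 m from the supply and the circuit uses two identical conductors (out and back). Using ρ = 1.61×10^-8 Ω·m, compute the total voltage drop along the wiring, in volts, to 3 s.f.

A = 2.26 mm² = 2.260e-06 m²
Total conductor length (both ways) L = 2 × 8.54 = 17.08 m
R = ρL/A = (1.61×10^-8)(17.08)/(2.260e-06) = 0.1217 Ω
V = IR = 2.06 × 0.1217 = 0.251 V

0.251 V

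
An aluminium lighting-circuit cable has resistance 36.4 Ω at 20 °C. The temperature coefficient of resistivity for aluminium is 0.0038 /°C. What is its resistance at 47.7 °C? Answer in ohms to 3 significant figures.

ΔT = 47.7 − 20 = 27.7 °C
R = R₀(1 + αΔT) = 36.4 × (1 + 0.0038×27.7) = 36.4 × 1.105 = 40.2 Ω

40.2 Ω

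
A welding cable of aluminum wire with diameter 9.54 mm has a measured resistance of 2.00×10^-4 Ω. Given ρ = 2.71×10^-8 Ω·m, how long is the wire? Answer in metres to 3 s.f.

A = π(d/2)² = π(4.7700e-03 m)² = 7.148e-05 m²
L = RA/ρ = (2.00×10^-4)(7.148e-05)/(2.71×10^-8) = 0.528 m

0.528 m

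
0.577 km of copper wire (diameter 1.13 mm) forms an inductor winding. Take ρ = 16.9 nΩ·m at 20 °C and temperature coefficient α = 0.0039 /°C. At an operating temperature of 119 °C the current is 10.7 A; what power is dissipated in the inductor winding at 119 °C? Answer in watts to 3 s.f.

ρ = 16.9 nΩ·m = 1.69×10^-8 Ω·m
A = π(d/2)² = π(5.6500e-04 m)² = 1.003e-06 m²
R₍20₎ = ρL/A = (1.69×10^-8)(577)/(1.003e-06) = 9.723 Ω
R₍119₎ = R₍20₎(1 + αΔT) = 9.723 × (1 + 0.0039×99) = 13.48 Ω
P = I²R = (10.7)² × 13.48 = 1540 W

1540 W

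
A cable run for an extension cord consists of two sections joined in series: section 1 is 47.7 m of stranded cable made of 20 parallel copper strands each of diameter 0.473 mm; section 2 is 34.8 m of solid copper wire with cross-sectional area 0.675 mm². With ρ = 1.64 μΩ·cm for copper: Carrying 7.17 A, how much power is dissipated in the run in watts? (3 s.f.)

ρ = 1.64 μΩ·cm = 1.64×10^-8 Ω·m
Section 1: A_strand = π(2.3650e-04)² = 1.757e-07 m²; R₁ = ρL/(N·A_s) = (1.64×10^-8)(47.7)/(20×1.757e-07) = 0.2226 Ω
Section 2: A = 0.675 mm² = 6.750e-07 m²
R₂ = (1.64×10^-8)(34.8)/(6.750e-07) = 0.8455 Ω
R = R₁ + R₂ = 1.068 Ω
P = I²R = (7.17)² × 1.068 = 54.9 W

54.9 W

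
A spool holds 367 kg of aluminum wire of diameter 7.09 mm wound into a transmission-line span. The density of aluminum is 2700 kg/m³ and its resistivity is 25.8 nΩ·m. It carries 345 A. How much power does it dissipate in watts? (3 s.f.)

ρ = 25.8 nΩ·m = 2.58×10^-8 Ω·m
A = π(d/2)² = π(3.5450e-03 m)² = 3.9480e-05 m²
L = m/(density·A) = 367/(2700×3.9480e-05) = 3443 m
R = ρL/A = (2.58×10^-8)(3443)/(3.9480e-05) = 2.25 Ω
P = I²R = (345)² × 2.25 = 2.68×10^5 W

2.68×10^5 W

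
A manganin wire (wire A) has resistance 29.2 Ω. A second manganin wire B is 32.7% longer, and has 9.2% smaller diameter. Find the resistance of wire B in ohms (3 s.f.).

R ∝ L/d², so R_B/R_A = (1 + 32.7/100) × (1 − 9.2/100)⁻²
= 1.327 × 1.213 = 1.609
R_B = 1.609 × 29.2 = 47.0 Ω

47.0 Ω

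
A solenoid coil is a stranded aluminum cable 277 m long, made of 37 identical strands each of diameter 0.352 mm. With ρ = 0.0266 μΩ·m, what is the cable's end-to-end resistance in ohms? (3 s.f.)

2.05 Ω

ρ = 0.0266 μΩ·m = 2.66×10^-8 Ω·m
A_strand = π(1.7600e-04 m)² = 9.731e-08 m²
R_strand = ρL/A = (2.66×10^-8)(277)/(9.731e-08) = 75.72 Ω
R_total = R_strand/N = 75.72/37 = 2.05 Ω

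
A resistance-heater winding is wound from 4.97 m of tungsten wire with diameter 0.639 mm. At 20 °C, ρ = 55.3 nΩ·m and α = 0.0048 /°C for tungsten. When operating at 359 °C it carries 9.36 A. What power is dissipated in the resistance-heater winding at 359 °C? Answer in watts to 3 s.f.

ρ = 55.3 nΩ·m = 5.53×10^-8 Ω·m
A = π(d/2)² = π(3.1950e-04 m)² = 3.207e-07 m²
R₍20₎ = ρL/A = (5.53×10^-8)(4.97)/(3.207e-07) = 0.857 Ω
R₍359₎ = R₍20₎(1 + αΔT) = 0.857 × (1 + 0.0048×339) = 2.252 Ω
P = I²R = (9.36)² × 2.252 = 197 W

197 W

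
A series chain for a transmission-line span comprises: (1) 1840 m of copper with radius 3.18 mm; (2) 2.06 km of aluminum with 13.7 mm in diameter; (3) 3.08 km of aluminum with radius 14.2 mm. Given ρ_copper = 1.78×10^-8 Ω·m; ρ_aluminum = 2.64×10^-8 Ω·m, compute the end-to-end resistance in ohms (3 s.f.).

Seg 1: A = πr² = π(3.1800e-03 m)² = 3.177e-05 m²
R_1 = (1.78×10^-8)(1840)/(3.177e-05) = 1.031 Ω
Seg 2: A = π(d/2)² = π(6.8500e-03 m)² = 1.474e-04 m²
R_2 = (2.64×10^-8)(2060)/(1.474e-04) = 0.3689 Ω
Seg 3: A = πr² = π(1.4200e-02 m)² = 6.335e-04 m²
R_3 = (2.64×10^-8)(3080)/(6.335e-04) = 0.1284 Ω
R_total = R_1 + R_2 + R_3 = 1.53 Ω

1.53 Ω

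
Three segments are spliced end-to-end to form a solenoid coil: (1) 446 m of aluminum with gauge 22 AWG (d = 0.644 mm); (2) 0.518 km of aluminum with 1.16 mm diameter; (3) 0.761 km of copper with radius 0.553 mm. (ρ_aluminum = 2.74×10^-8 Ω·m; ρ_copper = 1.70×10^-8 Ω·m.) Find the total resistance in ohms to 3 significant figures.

64.4 Ω

Seg 1: A = π(0.644/2 mm)² = π(3.2200e-04 m)² = 3.257e-07 m²
R_1 = (2.74×10^-8)(446)/(3.257e-07) = 37.52 Ω
Seg 2: A = π(d/2)² = π(5.8000e-04 m)² = 1.057e-06 m²
R_2 = (2.74×10^-8)(518)/(1.057e-06) = 13.43 Ω
Seg 3: A = πr² = π(5.5300e-04 m)² = 9.607e-07 m²
R_3 = (1.70×10^-8)(761)/(9.607e-07) = 13.47 Ω
R_total = R_1 + R_2 + R_3 = 64.4 Ω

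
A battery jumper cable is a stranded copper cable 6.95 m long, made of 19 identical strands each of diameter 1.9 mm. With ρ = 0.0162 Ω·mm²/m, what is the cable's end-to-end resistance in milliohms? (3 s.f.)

2.09 mΩ

ρ = 0.0162 Ω·mm²/m = 1.62×10^-8 Ω·m
A_strand = π(9.5000e-04 m)² = 2.835e-06 m²
R_strand = ρL/A = (1.62×10^-8)(6.95)/(2.835e-06) = 0.03971 Ω
R_total = R_strand/N = 0.03971/19 = 2.09 mΩ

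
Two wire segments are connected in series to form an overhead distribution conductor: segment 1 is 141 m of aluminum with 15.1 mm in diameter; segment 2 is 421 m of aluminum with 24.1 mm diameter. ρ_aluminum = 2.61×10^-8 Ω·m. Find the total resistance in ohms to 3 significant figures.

Segment 1: A = π(d/2)² = π(7.5500e-03 m)² = 1.791e-04 m²
R₁ = ρL/A = (2.61×10^-8)(141)/(1.791e-04) = 0.02055 Ω
Segment 2: A = π(d/2)² = π(1.2050e-02 m)² = 4.562e-04 m²
R₂ = (2.61×10^-8)(421)/(4.562e-04) = 0.02409 Ω
R = R₁ + R₂ = 0.0446 Ω

0.0446 Ω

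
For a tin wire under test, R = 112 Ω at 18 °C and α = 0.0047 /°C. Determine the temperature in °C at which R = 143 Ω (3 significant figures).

R = R₀(1 + α(T − T₀)) ⇒ T = T₀ + (R/R₀ − 1)/α
T = 18 + (143/112 − 1)/0.0047 = 18 + (0.2768)/0.0047 = 76.9 °C

76.9 °C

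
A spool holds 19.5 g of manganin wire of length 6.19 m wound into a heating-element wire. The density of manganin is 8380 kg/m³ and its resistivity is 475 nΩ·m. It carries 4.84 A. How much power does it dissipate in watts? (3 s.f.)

ρ = 475 nΩ·m = 4.75×10^-7 Ω·m
A = m/(density·L) = 0.0195/(8380×6.19) = 3.7592e-07 m²
R = ρL/A = (4.75×10^-7)(6.19)/(3.7592e-07) = 7.821 Ω
P = I²R = (4.84)² × 7.821 = 183 W

183 W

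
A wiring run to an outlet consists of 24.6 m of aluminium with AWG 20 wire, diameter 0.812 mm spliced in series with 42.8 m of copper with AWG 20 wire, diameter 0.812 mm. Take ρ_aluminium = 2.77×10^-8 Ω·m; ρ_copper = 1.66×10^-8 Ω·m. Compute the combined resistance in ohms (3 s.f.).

2.69 Ω

Segment 1: A = π(0.812/2 mm)² = π(4.0600e-04 m)² = 5.178e-07 m²
R₁ = ρL/A = (2.77×10^-8)(24.6)/(5.178e-07) = 1.316 Ω
R₂ = (1.66×10^-8)(42.8)/(5.178e-07) = 1.372 Ω
R = R₁ + R₂ = 2.69 Ω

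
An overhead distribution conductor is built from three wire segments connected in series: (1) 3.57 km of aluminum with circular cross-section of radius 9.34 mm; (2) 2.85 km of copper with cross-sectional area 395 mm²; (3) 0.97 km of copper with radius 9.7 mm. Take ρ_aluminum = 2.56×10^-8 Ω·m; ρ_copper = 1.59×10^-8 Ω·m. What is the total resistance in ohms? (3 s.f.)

Seg 1: A = πr² = π(9.3400e-03 m)² = 2.741e-04 m²
R_1 = (2.56×10^-8)(3570)/(2.741e-04) = 0.3335 Ω
Seg 2: A = 395 mm² = 3.950e-04 m²
R_2 = (1.59×10^-8)(2850)/(3.950e-04) = 0.1147 Ω
Seg 3: A = πr² = π(9.7000e-03 m)² = 2.956e-04 m²
R_3 = (1.59×10^-8)(970)/(2.956e-04) = 0.05218 Ω
R_total = R_1 + R_2 + R_3 = 0.500 Ω

0.500 Ω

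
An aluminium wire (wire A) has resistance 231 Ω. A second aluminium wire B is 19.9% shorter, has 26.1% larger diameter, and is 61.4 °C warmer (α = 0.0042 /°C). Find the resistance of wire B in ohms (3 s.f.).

R ∝ ρL/d² with ρ ∝ (1+αΔT), so R_B/R_A = (1 − 19.9/100) × (1 + 26.1/100)⁻² × (1 + 0.0042×61.4)
= 0.801 × 0.6289 × 1.258 = 0.6336
R_B = 0.6336 × 231 = 146 Ω

146 Ω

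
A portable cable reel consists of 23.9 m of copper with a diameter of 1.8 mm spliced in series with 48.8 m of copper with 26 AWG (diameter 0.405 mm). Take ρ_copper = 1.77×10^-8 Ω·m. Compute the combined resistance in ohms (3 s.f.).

6.87 Ω

Segment 1: A = π(d/2)² = π(9.0000e-04 m)² = 2.545e-06 m²
R₁ = ρL/A = (1.77×10^-8)(23.9)/(2.545e-06) = 0.1662 Ω
Segment 2: A = π(0.405/2 mm)² = π(2.0250e-04 m)² = 1.288e-07 m²
R₂ = (1.77×10^-8)(48.8)/(1.288e-07) = 6.705 Ω
R = R₁ + R₂ = 6.87 Ω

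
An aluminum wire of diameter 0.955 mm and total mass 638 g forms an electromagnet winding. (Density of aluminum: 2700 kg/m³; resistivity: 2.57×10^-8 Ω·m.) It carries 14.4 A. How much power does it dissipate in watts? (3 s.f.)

2450 W

A = π(d/2)² = π(4.7750e-04 m)² = 7.1630e-07 m²
L = m/(density·A) = 0.638/(2700×7.1630e-07) = 329.9 m
R = ρL/A = (2.57×10^-8)(329.9)/(7.1630e-07) = 11.84 Ω
P = I²R = (14.4)² × 11.84 = 2450 W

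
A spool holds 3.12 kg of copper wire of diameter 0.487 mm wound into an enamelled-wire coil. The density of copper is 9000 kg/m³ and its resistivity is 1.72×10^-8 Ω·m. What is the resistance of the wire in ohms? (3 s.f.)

A = π(d/2)² = π(2.4350e-04 m)² = 1.8627e-07 m²
L = m/(density·A) = 3.12/(9000×1.8627e-07) = 1861 m
R = ρL/A = (1.72×10^-8)(1861)/(1.8627e-07) = 172 Ω

172 Ω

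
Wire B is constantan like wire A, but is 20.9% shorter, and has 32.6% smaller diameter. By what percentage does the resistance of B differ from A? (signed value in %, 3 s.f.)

R ∝ L/d², so R_B/R_A = (1 − 20.9/100) × (1 − 32.6/100)⁻²
= 0.791 × 2.201 = 1.741
(R_B − R_A)/R_A = 1.741 − 1 = 74.1%

74.1%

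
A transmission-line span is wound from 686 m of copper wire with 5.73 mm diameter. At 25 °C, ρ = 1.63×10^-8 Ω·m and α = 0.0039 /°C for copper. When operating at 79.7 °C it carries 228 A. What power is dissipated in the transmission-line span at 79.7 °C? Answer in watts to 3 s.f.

27400 W

A = π(d/2)² = π(2.8650e-03 m)² = 2.579e-05 m²
R₍25₎ = ρL/A = (1.63×10^-8)(686)/(2.579e-05) = 0.4336 Ω
R₍79.7₎ = R₍25₎(1 + αΔT) = 0.4336 × (1 + 0.0039×54.7) = 0.5261 Ω
P = I²R = (228)² × 0.5261 = 27400 W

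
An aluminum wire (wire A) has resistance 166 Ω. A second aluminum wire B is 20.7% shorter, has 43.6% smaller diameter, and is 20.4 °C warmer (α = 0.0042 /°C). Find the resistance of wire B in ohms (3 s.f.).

449 Ω

R ∝ ρL/d² with ρ ∝ (1+αΔT), so R_B/R_A = (1 − 20.7/100) × (1 − 43.6/100)⁻² × (1 + 0.0042×20.4)
= 0.793 × 3.144 × 1.086 = 2.707
R_B = 2.707 × 166 = 449 Ω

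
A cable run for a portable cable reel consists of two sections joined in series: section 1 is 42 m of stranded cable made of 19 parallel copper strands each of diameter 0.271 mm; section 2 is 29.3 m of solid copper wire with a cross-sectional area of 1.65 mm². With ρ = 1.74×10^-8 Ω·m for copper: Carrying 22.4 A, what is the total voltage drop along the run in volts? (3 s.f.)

Section 1: A_strand = π(1.3550e-04)² = 5.768e-08 m²; R₁ = ρL/(N·A_s) = (1.74×10^-8)(42)/(19×5.768e-08) = 0.6668 Ω
Section 2: A = 1.65 mm² = 1.650e-06 m²
R₂ = (1.74×10^-8)(29.3)/(1.650e-06) = 0.309 Ω
R = R₁ + R₂ = 0.9758 Ω
V = IR = 22.4 × 0.9758 = 21.9 V

21.9 V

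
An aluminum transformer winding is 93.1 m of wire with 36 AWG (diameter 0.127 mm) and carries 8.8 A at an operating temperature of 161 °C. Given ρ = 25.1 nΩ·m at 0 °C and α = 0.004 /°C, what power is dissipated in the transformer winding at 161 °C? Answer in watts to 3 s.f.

23500 W

ρ = 25.1 nΩ·m = 2.51×10^-8 Ω·m
A = π(0.127/2 mm)² = π(6.3500e-05 m)² = 1.267e-08 m²
R₍0₎ = ρL/A = (2.51×10^-8)(93.1)/(1.267e-08) = 184.5 Ω
R₍161₎ = R₍0₎(1 + αΔT) = 184.5 × (1 + 0.004×161) = 303.3 Ω
P = I²R = (8.8)² × 303.3 = 23500 W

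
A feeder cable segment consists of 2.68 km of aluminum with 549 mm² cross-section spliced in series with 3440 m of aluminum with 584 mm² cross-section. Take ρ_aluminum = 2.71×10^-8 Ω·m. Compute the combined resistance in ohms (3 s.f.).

Segment 1: A = 549 mm² = 5.490e-04 m²
R₁ = ρL/A = (2.71×10^-8)(2680)/(5.490e-04) = 0.1323 Ω
Segment 2: A = 584 mm² = 5.840e-04 m²
R₂ = (2.71×10^-8)(3440)/(5.840e-04) = 0.1596 Ω
R = R₁ + R₂ = 0.292 Ω

0.292 Ω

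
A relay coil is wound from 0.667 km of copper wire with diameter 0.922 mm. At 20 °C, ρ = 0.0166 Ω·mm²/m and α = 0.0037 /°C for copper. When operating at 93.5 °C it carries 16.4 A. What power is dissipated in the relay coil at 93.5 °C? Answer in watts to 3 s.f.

5670 W

ρ = 0.0166 Ω·mm²/m = 1.66×10^-8 Ω·m
A = π(d/2)² = π(4.6100e-04 m)² = 6.677e-07 m²
R₍20₎ = ρL/A = (1.66×10^-8)(667)/(6.677e-07) = 16.58 Ω
R₍93.5₎ = R₍20₎(1 + αΔT) = 16.58 × (1 + 0.0037×73.5) = 21.09 Ω
P = I²R = (16.4)² × 21.09 = 5670 W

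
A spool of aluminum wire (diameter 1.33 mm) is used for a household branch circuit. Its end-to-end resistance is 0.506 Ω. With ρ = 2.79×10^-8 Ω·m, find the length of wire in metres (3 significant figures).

A = π(d/2)² = π(6.6500e-04 m)² = 1.389e-06 m²
L = RA/ρ = (0.506)(1.389e-06)/(2.79×10^-8) = 25.2 m

25.2 m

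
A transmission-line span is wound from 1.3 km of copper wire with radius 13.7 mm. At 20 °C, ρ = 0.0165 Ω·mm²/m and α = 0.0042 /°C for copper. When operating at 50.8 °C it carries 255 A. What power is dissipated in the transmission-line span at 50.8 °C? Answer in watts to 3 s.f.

2670 W

ρ = 0.0165 Ω·mm²/m = 1.65×10^-8 Ω·m
A = πr² = π(1.3700e-02 m)² = 5.896e-04 m²
R₍20₎ = ρL/A = (1.65×10^-8)(1300)/(5.896e-04) = 0.03638 Ω
R₍50.8₎ = R₍20₎(1 + αΔT) = 0.03638 × (1 + 0.0042×30.8) = 0.04108 Ω
P = I²R = (255)² × 0.04108 = 2670 W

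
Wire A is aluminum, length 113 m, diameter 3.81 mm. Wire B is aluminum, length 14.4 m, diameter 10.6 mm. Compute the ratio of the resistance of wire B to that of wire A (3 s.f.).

0.0165

R ∝ ρL/d², so R_B/R_A = (L_B/L_A) × (d_A/d_B)²
= (14.4/113) × (3.81/10.6)² = 0.0165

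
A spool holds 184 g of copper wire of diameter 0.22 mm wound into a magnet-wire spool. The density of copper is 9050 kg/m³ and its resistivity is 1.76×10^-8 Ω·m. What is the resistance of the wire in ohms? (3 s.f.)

A = π(d/2)² = π(1.1000e-04 m)² = 3.8013e-08 m²
L = m/(density·A) = 0.184/(9050×3.8013e-08) = 534.9 m
R = ρL/A = (1.76×10^-8)(534.9)/(3.8013e-08) = 248 Ω

248 Ω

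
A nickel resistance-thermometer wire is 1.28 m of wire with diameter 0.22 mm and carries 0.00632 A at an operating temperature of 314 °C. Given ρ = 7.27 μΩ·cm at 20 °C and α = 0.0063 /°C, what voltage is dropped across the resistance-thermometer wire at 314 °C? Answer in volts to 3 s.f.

0.0441 V

ρ = 7.27 μΩ·cm = 7.27×10^-8 Ω·m
A = π(d/2)² = π(1.1000e-04 m)² = 3.801e-08 m²
R₍20₎ = ρL/A = (7.27×10^-8)(1.28)/(3.801e-08) = 2.448 Ω
R₍314₎ = R₍20₎(1 + αΔT) = 2.448 × (1 + 0.0063×294) = 6.982 Ω
V = IR = 0.00632 × 6.982 = 0.0441 V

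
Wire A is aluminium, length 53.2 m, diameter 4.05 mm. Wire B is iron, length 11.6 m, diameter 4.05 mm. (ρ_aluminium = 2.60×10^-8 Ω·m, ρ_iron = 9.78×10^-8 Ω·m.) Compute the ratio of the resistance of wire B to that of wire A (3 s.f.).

0.820

R ∝ ρL/d², so R_B/R_A = (ρ_B/ρ_A) × (L_B/L_A)
= (9.78×10^-8/2.60×10^-8) × (11.6/53.2) = 0.820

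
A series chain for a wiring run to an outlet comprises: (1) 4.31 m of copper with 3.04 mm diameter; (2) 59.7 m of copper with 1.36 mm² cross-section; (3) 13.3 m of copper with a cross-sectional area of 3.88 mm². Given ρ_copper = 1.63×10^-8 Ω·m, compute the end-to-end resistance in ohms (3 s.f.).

0.781 Ω

Seg 1: A = π(d/2)² = π(1.5200e-03 m)² = 7.258e-06 m²
R_1 = (1.63×10^-8)(4.31)/(7.258e-06) = 0.009679 Ω
Seg 2: A = 1.36 mm² = 1.360e-06 m²
R_2 = (1.63×10^-8)(59.7)/(1.360e-06) = 0.7155 Ω
Seg 3: A = 3.88 mm² = 3.880e-06 m²
R_3 = (1.63×10^-8)(13.3)/(3.880e-06) = 0.05587 Ω
R_total = R_1 + R_2 + R_3 = 0.781 Ω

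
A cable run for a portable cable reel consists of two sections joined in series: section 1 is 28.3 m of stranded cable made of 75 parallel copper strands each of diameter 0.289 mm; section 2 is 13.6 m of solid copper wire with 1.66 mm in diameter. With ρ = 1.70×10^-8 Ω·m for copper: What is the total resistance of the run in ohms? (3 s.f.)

Section 1: A_strand = π(1.4450e-04)² = 6.560e-08 m²; R₁ = ρL/(N·A_s) = (1.70×10^-8)(28.3)/(75×6.560e-08) = 0.09779 Ω
Section 2: A = π(d/2)² = π(8.3000e-04 m)² = 2.164e-06 m²
R₂ = (1.70×10^-8)(13.6)/(2.164e-06) = 0.1068 Ω
R = R₁ + R₂ = 0.205 Ω

0.205 Ω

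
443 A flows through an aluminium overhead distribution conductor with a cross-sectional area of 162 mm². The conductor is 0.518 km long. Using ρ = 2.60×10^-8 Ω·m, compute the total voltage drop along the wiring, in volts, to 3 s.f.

A = 162 mm² = 1.620e-04 m²
R = ρL/A = (2.60×10^-8)(518)/(1.620e-04) = 0.08314 Ω
V = IR = 443 × 0.08314 = 36.8 V

36.8 V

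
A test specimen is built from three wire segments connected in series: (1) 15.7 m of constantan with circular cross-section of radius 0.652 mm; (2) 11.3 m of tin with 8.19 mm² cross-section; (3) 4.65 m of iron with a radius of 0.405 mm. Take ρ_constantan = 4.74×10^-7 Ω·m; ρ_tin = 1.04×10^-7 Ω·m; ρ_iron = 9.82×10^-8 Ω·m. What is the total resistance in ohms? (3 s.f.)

6.60 Ω

Seg 1: A = πr² = π(6.5200e-04 m)² = 1.336e-06 m²
R_1 = (4.74×10^-7)(15.7)/(1.336e-06) = 5.572 Ω
Seg 2: A = 8.19 mm² = 8.190e-06 m²
R_2 = (1.04×10^-7)(11.3)/(8.190e-06) = 0.1435 Ω
Seg 3: A = πr² = π(4.0500e-04 m)² = 5.153e-07 m²
R_3 = (9.82×10^-8)(4.65)/(5.153e-07) = 0.8861 Ω
R_total = R_1 + R_2 + R_3 = 6.60 Ω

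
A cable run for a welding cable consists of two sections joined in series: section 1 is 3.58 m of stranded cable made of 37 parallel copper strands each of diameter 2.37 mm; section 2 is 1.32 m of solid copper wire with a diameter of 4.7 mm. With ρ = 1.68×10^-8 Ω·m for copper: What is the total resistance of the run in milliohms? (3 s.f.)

1.65 mΩ

Section 1: A_strand = π(1.1850e-03)² = 4.412e-06 m²; R₁ = ρL/(N·A_s) = (1.68×10^-8)(3.58)/(37×4.412e-06) = 3.685×10^-4 Ω
Section 2: A = π(d/2)² = π(2.3500e-03 m)² = 1.735e-05 m²
R₂ = (1.68×10^-8)(1.32)/(1.735e-05) = 0.001278 Ω
R = R₁ + R₂ = 1.65 mΩ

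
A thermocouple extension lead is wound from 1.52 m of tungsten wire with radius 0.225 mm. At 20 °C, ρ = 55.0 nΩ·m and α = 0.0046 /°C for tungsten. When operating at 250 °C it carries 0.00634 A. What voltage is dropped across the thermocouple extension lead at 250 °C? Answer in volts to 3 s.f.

ρ = 55.0 nΩ·m = 5.50×10^-8 Ω·m
A = πr² = π(2.2500e-04 m)² = 1.590e-07 m²
R₍20₎ = ρL/A = (5.50×10^-8)(1.52)/(1.590e-07) = 0.5256 Ω
R₍250₎ = R₍20₎(1 + αΔT) = 0.5256 × (1 + 0.0046×230) = 1.082 Ω
V = IR = 0.00634 × 1.082 = 0.00686 V

0.00686 V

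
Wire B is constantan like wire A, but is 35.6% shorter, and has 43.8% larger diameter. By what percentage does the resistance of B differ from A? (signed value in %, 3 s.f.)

R ∝ L/d², so R_B/R_A = (1 − 35.6/100) × (1 + 43.8/100)⁻²
= 0.644 × 0.4836 = 0.3114
(R_B − R_A)/R_A = 0.3114 − 1 = -68.9%

-68.9%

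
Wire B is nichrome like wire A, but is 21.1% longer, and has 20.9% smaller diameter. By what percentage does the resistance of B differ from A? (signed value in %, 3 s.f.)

93.5%

R ∝ L/d², so R_B/R_A = (1 + 21.1/100) × (1 − 20.9/100)⁻²
= 1.211 × 1.598 = 1.935
(R_B − R_A)/R_A = 1.935 − 1 = 93.5%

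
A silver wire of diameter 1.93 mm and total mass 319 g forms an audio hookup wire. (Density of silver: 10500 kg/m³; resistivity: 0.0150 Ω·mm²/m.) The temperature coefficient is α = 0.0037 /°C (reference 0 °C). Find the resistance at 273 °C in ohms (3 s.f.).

ρ = 0.0150 Ω·mm²/m = 1.50×10^-8 Ω·m
A = π(d/2)² = π(9.6500e-04 m)² = 2.9255e-06 m²
L = m/(density·A) = 0.319/(10500×2.9255e-06) = 10.38 m
R = ρL/A = (1.50×10^-8)(10.38)/(2.9255e-06) = 0.05325 Ω
R(273 °C) = 0.05325 × (1 + 0.0037×273) = 0.107 Ω

0.107 Ω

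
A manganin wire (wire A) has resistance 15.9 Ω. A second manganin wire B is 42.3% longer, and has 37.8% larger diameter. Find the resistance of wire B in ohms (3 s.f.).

11.9 Ω

R ∝ L/d², so R_B/R_A = (1 + 42.3/100) × (1 + 37.8/100)⁻²
= 1.423 × 0.5266 = 0.7494
R_B = 0.7494 × 15.9 = 11.9 Ω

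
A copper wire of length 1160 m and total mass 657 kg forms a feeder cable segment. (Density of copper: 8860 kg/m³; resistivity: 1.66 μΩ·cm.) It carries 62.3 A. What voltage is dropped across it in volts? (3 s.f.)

ρ = 1.66 μΩ·cm = 1.66×10^-8 Ω·m
A = m/(density·L) = 657/(8860×1160) = 6.3925e-05 m²
R = ρL/A = (1.66×10^-8)(1160)/(6.3925e-05) = 0.3012 Ω
V = IR = 62.3 × 0.3012 = 18.8 V

18.8 V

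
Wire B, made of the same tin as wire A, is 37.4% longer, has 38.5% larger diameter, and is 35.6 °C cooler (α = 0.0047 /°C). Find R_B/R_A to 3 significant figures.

0.596

R ∝ ρL/d² with ρ ∝ (1+αΔT), so R_B/R_A = (1 + 37.4/100) × (1 + 38.5/100)⁻² × (1 − 0.0047×35.6)
= 1.374 × 0.5213 × 0.8327 = 0.596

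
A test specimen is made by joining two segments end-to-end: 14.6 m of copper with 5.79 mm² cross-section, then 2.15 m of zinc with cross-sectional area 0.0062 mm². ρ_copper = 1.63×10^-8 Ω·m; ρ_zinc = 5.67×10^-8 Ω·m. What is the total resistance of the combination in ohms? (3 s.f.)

Segment 1: A = 5.79 mm² = 5.790e-06 m²
R₁ = ρL/A = (1.63×10^-8)(14.6)/(5.790e-06) = 0.0411 Ω
Segment 2: A = 0.0062 mm² = 6.200e-09 m²
R₂ = (5.67×10^-8)(2.15)/(6.200e-09) = 19.66 Ω
R = R₁ + R₂ = 19.7 Ω

19.7 Ω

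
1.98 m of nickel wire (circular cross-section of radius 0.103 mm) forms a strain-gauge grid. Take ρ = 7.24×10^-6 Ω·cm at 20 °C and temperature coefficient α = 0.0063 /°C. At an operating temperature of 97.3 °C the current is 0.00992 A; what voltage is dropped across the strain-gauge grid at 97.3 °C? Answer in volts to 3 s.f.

ρ = 7.24×10^-6 Ω·cm = 7.24×10^-8 Ω·m
A = πr² = π(1.0300e-04 m)² = 3.333e-08 m²
R₍20₎ = ρL/A = (7.24×10^-8)(1.98)/(3.333e-08) = 4.301 Ω
R₍97.3₎ = R₍20₎(1 + αΔT) = 4.301 × (1 + 0.0063×77.3) = 6.396 Ω
V = IR = 0.00992 × 6.396 = 0.0634 V

0.0634 V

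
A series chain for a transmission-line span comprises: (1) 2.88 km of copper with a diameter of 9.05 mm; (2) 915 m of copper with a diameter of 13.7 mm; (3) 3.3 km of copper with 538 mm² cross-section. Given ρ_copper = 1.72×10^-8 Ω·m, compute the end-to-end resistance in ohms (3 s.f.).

0.982 Ω

Seg 1: A = π(d/2)² = π(4.5250e-03 m)² = 6.433e-05 m²
R_1 = (1.72×10^-8)(2880)/(6.433e-05) = 0.7701 Ω
Seg 2: A = π(d/2)² = π(6.8500e-03 m)² = 1.474e-04 m²
R_2 = (1.72×10^-8)(915)/(1.474e-04) = 0.1068 Ω
Seg 3: A = 538 mm² = 5.380e-04 m²
R_3 = (1.72×10^-8)(3300)/(5.380e-04) = 0.1055 Ω
R_total = R_1 + R_2 + R_3 = 0.982 Ω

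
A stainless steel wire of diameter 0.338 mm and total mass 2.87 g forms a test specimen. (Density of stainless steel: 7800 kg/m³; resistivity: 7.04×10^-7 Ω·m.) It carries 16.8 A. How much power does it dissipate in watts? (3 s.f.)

A = π(d/2)² = π(1.6900e-04 m)² = 8.9727e-08 m²
L = m/(density·A) = 0.00287/(7800×8.9727e-08) = 4.101 m
R = ρL/A = (7.04×10^-7)(4.101)/(8.9727e-08) = 32.17 Ω
P = I²R = (16.8)² × 32.17 = 9080 W

9080 W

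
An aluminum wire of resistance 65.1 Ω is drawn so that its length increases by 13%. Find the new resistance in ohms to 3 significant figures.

83.1 Ω

k = 1 + 13/100 = 1.13; volume constant ⇒ A' = A/k, so R' = k²R.
R' = 1.277 × 65.1 = 83.1 Ω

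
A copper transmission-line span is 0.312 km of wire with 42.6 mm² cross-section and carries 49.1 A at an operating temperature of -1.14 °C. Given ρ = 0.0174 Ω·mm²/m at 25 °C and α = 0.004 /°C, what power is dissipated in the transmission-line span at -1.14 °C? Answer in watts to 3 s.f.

ρ = 0.0174 Ω·mm²/m = 1.74×10^-8 Ω·m
A = 42.6 mm² = 4.260e-05 m²
R₍25₎ = ρL/A = (1.74×10^-8)(312)/(4.260e-05) = 0.1274 Ω
R₍-1.14₎ = R₍25₎(1 + αΔT) = 0.1274 × (1 + 0.004×-26.1) = 0.1141 Ω
P = I²R = (49.1)² × 0.1141 = 275 W

275 W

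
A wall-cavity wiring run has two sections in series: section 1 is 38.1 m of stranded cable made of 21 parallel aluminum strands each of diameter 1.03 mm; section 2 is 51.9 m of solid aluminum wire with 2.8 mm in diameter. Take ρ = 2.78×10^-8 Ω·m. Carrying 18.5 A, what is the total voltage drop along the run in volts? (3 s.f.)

5.45 V

Section 1: A_strand = π(5.1500e-04)² = 8.332e-07 m²; R₁ = ρL/(N·A_s) = (2.78×10^-8)(38.1)/(21×8.332e-07) = 0.06053 Ω
Section 2: A = π(d/2)² = π(1.4000e-03 m)² = 6.158e-06 m²
R₂ = (2.78×10^-8)(51.9)/(6.158e-06) = 0.2343 Ω
R = R₁ + R₂ = 0.2949 Ω
V = IR = 18.5 × 0.2949 = 5.45 V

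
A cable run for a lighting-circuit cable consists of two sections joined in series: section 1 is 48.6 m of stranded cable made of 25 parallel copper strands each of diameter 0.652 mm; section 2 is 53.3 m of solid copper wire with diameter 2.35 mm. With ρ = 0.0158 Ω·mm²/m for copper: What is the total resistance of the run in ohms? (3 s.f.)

0.286 Ω

ρ = 0.0158 Ω·mm²/m = 1.58×10^-8 Ω·m
Section 1: A_strand = π(3.2600e-04)² = 3.339e-07 m²; R₁ = ρL/(N·A_s) = (1.58×10^-8)(48.6)/(25×3.339e-07) = 0.092 Ω
Section 2: A = π(d/2)² = π(1.1750e-03 m)² = 4.337e-06 m²
R₂ = (1.58×10^-8)(53.3)/(4.337e-06) = 0.1942 Ω
R = R₁ + R₂ = 0.286 Ω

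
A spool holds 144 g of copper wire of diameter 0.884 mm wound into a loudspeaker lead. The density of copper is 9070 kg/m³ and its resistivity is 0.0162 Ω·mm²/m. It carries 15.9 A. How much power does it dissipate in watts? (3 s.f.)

173 W

ρ = 0.0162 Ω·mm²/m = 1.62×10^-8 Ω·m
A = π(d/2)² = π(4.4200e-04 m)² = 6.1375e-07 m²
L = m/(density·A) = 0.144/(9070×6.1375e-07) = 25.87 m
R = ρL/A = (1.62×10^-8)(25.87)/(6.1375e-07) = 0.6828 Ω
P = I²R = (15.9)² × 0.6828 = 173 W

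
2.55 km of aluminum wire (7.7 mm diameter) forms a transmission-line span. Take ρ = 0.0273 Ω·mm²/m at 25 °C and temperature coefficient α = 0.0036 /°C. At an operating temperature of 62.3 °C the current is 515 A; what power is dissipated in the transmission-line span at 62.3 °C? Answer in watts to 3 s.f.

4.50×10^5 W

ρ = 0.0273 Ω·mm²/m = 2.73×10^-8 Ω·m
A = π(d/2)² = π(3.8500e-03 m)² = 4.657e-05 m²
R₍25₎ = ρL/A = (2.73×10^-8)(2550)/(4.657e-05) = 1.495 Ω
R₍62.3₎ = R₍25₎(1 + αΔT) = 1.495 × (1 + 0.0036×37.3) = 1.696 Ω
P = I²R = (515)² × 1.696 = 4.50×10^5 W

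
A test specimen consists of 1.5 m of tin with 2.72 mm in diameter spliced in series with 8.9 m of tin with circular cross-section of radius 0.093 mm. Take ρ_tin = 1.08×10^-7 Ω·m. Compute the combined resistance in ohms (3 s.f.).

Segment 1: A = π(d/2)² = π(1.3600e-03 m)² = 5.811e-06 m²
R₁ = ρL/A = (1.08×10^-7)(1.5)/(5.811e-06) = 0.02788 Ω
Segment 2: A = πr² = π(9.3000e-05 m)² = 2.717e-08 m²
R₂ = (1.08×10^-7)(8.9)/(2.717e-08) = 35.38 Ω
R = R₁ + R₂ = 35.4 Ω

35.4 Ω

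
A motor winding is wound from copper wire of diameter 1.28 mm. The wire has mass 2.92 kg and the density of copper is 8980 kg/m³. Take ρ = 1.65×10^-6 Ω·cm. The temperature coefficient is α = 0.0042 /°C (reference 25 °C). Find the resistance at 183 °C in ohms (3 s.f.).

ρ = 1.65×10^-6 Ω·cm = 1.65×10^-8 Ω·m
A = π(d/2)² = π(6.4000e-04 m)² = 1.2868e-06 m²
L = m/(density·A) = 2.92/(8980×1.2868e-06) = 252.7 m
R = ρL/A = (1.65×10^-8)(252.7)/(1.2868e-06) = 3.24 Ω
R(183 °C) = 3.24 × (1 + 0.0042×158) = 5.39 Ω

5.39 Ω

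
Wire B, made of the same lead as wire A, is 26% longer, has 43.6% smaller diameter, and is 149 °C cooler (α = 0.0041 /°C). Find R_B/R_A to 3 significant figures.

1.54

R ∝ ρL/d² with ρ ∝ (1+αΔT), so R_B/R_A = (1 + 26/100) × (1 − 43.6/100)⁻² × (1 − 0.0041×149)
= 1.26 × 3.144 × 0.3891 = 1.54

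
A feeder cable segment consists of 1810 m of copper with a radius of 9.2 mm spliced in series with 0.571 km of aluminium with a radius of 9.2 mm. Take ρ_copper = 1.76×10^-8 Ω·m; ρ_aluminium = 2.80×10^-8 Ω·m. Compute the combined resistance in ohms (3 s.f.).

0.180 Ω

Segment 1: A = πr² = π(9.2000e-03 m)² = 2.659e-04 m²
R₁ = ρL/A = (1.76×10^-8)(1810)/(2.659e-04) = 0.1198 Ω
R₂ = (2.80×10^-8)(571)/(2.659e-04) = 0.06013 Ω
R = R₁ + R₂ = 0.180 Ω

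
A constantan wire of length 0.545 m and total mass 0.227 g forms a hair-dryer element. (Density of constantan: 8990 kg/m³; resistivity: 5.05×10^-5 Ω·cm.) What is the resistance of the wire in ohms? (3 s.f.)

5.94 Ω

ρ = 5.05×10^-5 Ω·cm = 5.05×10^-7 Ω·m
A = m/(density·L) = 2.270×10^-4/(8990×0.545) = 4.6331e-08 m²
R = ρL/A = (5.05×10^-7)(0.545)/(4.6331e-08) = 5.94 Ω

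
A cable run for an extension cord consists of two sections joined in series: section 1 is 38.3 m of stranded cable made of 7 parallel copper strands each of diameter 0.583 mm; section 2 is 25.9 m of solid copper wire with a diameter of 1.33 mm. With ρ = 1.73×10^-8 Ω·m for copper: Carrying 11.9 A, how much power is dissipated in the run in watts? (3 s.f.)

95.9 W

Section 1: A_strand = π(2.9150e-04)² = 2.669e-07 m²; R₁ = ρL/(N·A_s) = (1.73×10^-8)(38.3)/(7×2.669e-07) = 0.3546 Ω
Section 2: A = π(d/2)² = π(6.6500e-04 m)² = 1.389e-06 m²
R₂ = (1.73×10^-8)(25.9)/(1.389e-06) = 0.3225 Ω
R = R₁ + R₂ = 0.6771 Ω
P = I²R = (11.9)² × 0.6771 = 95.9 W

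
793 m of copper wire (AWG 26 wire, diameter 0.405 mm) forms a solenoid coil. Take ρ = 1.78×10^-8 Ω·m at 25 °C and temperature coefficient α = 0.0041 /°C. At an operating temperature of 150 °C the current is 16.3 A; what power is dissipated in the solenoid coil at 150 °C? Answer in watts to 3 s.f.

44000 W

A = π(0.405/2 mm)² = π(2.0250e-04 m)² = 1.288e-07 m²
R₍25₎ = ρL/A = (1.78×10^-8)(793)/(1.288e-07) = 109.6 Ω
R₍150₎ = R₍25₎(1 + αΔT) = 109.6 × (1 + 0.0041×125) = 165.7 Ω
P = I²R = (16.3)² × 165.7 = 44000 W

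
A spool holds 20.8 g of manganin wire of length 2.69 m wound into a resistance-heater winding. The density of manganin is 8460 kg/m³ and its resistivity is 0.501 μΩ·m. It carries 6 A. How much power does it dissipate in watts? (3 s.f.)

53.1 W

ρ = 0.501 μΩ·m = 5.01×10^-7 Ω·m
A = m/(density·L) = 0.0208/(8460×2.69) = 9.1399e-07 m²
R = ρL/A = (5.01×10^-7)(2.69)/(9.1399e-07) = 1.475 Ω
P = I²R = (6)² × 1.475 = 53.1 W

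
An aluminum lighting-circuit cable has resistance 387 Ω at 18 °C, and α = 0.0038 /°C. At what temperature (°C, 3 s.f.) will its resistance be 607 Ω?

168 °C

R = R₀(1 + α(T − T₀)) ⇒ T = T₀ + (R/R₀ − 1)/α
T = 18 + (607/387 − 1)/0.0038 = 18 + (0.5685)/0.0038 = 168 °C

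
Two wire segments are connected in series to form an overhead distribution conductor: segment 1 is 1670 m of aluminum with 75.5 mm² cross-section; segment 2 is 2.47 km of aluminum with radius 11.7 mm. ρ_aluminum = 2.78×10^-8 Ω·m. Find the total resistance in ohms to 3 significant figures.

0.775 Ω

Segment 1: A = 75.5 mm² = 7.550e-05 m²
R₁ = ρL/A = (2.78×10^-8)(1670)/(7.550e-05) = 0.6149 Ω
Segment 2: A = πr² = π(1.1700e-02 m)² = 4.301e-04 m²
R₂ = (2.78×10^-8)(2470)/(4.301e-04) = 0.1597 Ω
R = R₁ + R₂ = 0.775 Ω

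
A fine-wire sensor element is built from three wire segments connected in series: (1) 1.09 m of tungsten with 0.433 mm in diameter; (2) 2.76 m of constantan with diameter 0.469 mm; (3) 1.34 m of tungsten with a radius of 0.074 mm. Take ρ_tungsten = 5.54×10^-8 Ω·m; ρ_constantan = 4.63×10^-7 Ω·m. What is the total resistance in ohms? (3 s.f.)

12.1 Ω

Seg 1: A = π(d/2)² = π(2.1650e-04 m)² = 1.473e-07 m²
R_1 = (5.54×10^-8)(1.09)/(1.473e-07) = 0.4101 Ω
Seg 2: A = π(d/2)² = π(2.3450e-04 m)² = 1.728e-07 m²
R_2 = (4.63×10^-7)(2.76)/(1.728e-07) = 7.397 Ω
Seg 3: A = πr² = π(7.4000e-05 m)² = 1.720e-08 m²
R_3 = (5.54×10^-8)(1.34)/(1.720e-08) = 4.315 Ω
R_total = R_1 + R_2 + R_3 = 12.1 Ω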